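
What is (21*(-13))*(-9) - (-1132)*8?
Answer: 11513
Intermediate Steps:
(21*(-13))*(-9) - (-1132)*8 = -273*(-9) - 1*(-9056) = 2457 + 9056 = 11513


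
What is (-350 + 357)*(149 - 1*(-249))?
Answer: 2786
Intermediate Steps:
(-350 + 357)*(149 - 1*(-249)) = 7*(149 + 249) = 7*398 = 2786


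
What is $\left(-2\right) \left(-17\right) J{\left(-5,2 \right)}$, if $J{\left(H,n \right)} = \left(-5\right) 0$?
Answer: $0$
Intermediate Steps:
$J{\left(H,n \right)} = 0$
$\left(-2\right) \left(-17\right) J{\left(-5,2 \right)} = \left(-2\right) \left(-17\right) 0 = 34 \cdot 0 = 0$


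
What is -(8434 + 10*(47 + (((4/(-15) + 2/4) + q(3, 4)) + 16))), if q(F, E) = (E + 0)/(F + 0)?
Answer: -27239/3 ≈ -9079.7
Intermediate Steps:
q(F, E) = E/F
-(8434 + 10*(47 + (((4/(-15) + 2/4) + q(3, 4)) + 16))) = -(8434 + 10*(47 + (((4/(-15) + 2/4) + 4/3) + 16))) = -(8434 + 10*(47 + (((4*(-1/15) + 2*(1/4)) + 4*(1/3)) + 16))) = -(8434 + 10*(47 + (((-4/15 + 1/2) + 4/3) + 16))) = -(8434 + 10*(47 + ((7/30 + 4/3) + 16))) = -(8434 + 10*(47 + (47/30 + 16))) = -(8434 + 10*(47 + 527/30)) = -(8434 + 10*(1937/30)) = -(8434 + 1937/3) = -1*27239/3 = -27239/3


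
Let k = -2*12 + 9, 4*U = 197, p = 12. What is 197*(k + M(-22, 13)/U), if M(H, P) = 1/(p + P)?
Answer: -73871/25 ≈ -2954.8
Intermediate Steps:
M(H, P) = 1/(12 + P)
U = 197/4 (U = (1/4)*197 = 197/4 ≈ 49.250)
k = -15 (k = -24 + 9 = -15)
197*(k + M(-22, 13)/U) = 197*(-15 + 1/((12 + 13)*(197/4))) = 197*(-15 + (4/197)/25) = 197*(-15 + (1/25)*(4/197)) = 197*(-15 + 4/4925) = 197*(-73871/4925) = -73871/25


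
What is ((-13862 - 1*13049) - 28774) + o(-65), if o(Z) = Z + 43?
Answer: -55707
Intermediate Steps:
o(Z) = 43 + Z
((-13862 - 1*13049) - 28774) + o(-65) = ((-13862 - 1*13049) - 28774) + (43 - 65) = ((-13862 - 13049) - 28774) - 22 = (-26911 - 28774) - 22 = -55685 - 22 = -55707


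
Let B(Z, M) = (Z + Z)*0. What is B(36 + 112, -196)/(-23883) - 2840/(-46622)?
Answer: 1420/23311 ≈ 0.060915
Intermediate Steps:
B(Z, M) = 0 (B(Z, M) = (2*Z)*0 = 0)
B(36 + 112, -196)/(-23883) - 2840/(-46622) = 0/(-23883) - 2840/(-46622) = 0*(-1/23883) - 2840*(-1/46622) = 0 + 1420/23311 = 1420/23311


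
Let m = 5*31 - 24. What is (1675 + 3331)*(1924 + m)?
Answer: 10287330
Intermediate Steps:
m = 131 (m = 155 - 24 = 131)
(1675 + 3331)*(1924 + m) = (1675 + 3331)*(1924 + 131) = 5006*2055 = 10287330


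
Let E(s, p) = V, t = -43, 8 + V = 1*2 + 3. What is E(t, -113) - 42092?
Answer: -42095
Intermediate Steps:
V = -3 (V = -8 + (1*2 + 3) = -8 + (2 + 3) = -8 + 5 = -3)
E(s, p) = -3
E(t, -113) - 42092 = -3 - 42092 = -42095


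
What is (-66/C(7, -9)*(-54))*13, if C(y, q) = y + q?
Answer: -23166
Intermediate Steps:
C(y, q) = q + y
(-66/C(7, -9)*(-54))*13 = (-66/(-9 + 7)*(-54))*13 = (-66/(-2)*(-54))*13 = (-66*(-½)*(-54))*13 = (33*(-54))*13 = -1782*13 = -23166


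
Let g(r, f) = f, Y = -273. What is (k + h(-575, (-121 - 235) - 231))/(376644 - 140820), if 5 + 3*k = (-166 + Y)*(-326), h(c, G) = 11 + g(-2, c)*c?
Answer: 126113/78608 ≈ 1.6043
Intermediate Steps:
h(c, G) = 11 + c² (h(c, G) = 11 + c*c = 11 + c²)
k = 47703 (k = -5/3 + ((-166 - 273)*(-326))/3 = -5/3 + (-439*(-326))/3 = -5/3 + (⅓)*143114 = -5/3 + 143114/3 = 47703)
(k + h(-575, (-121 - 235) - 231))/(376644 - 140820) = (47703 + (11 + (-575)²))/(376644 - 140820) = (47703 + (11 + 330625))/235824 = (47703 + 330636)*(1/235824) = 378339*(1/235824) = 126113/78608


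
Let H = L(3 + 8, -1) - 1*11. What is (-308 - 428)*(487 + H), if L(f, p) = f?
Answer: -358432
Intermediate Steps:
H = 0 (H = (3 + 8) - 1*11 = 11 - 11 = 0)
(-308 - 428)*(487 + H) = (-308 - 428)*(487 + 0) = -736*487 = -358432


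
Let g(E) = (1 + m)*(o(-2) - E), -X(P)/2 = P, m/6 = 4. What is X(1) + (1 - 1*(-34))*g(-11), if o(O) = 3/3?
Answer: 10498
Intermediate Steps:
m = 24 (m = 6*4 = 24)
o(O) = 1 (o(O) = 3*(⅓) = 1)
X(P) = -2*P
g(E) = 25 - 25*E (g(E) = (1 + 24)*(1 - E) = 25*(1 - E) = 25 - 25*E)
X(1) + (1 - 1*(-34))*g(-11) = -2*1 + (1 - 1*(-34))*(25 - 25*(-11)) = -2 + (1 + 34)*(25 + 275) = -2 + 35*300 = -2 + 10500 = 10498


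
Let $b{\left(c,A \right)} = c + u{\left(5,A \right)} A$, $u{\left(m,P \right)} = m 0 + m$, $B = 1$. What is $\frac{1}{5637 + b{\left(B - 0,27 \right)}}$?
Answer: $\frac{1}{5773} \approx 0.00017322$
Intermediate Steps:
$u{\left(m,P \right)} = m$ ($u{\left(m,P \right)} = 0 + m = m$)
$b{\left(c,A \right)} = c + 5 A$
$\frac{1}{5637 + b{\left(B - 0,27 \right)}} = \frac{1}{5637 + \left(\left(1 - 0\right) + 5 \cdot 27\right)} = \frac{1}{5637 + \left(\left(1 + 0\right) + 135\right)} = \frac{1}{5637 + \left(1 + 135\right)} = \frac{1}{5637 + 136} = \frac{1}{5773}$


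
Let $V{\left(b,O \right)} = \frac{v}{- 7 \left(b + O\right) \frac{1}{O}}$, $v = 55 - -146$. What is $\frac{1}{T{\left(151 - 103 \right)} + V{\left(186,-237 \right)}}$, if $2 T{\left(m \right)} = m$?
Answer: $- \frac{119}{13023} \approx -0.0091377$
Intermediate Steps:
$v = 201$ ($v = 55 + 146 = 201$)
$T{\left(m \right)} = \frac{m}{2}$
$V{\left(b,O \right)} = \frac{201 O}{- 7 O - 7 b}$ ($V{\left(b,O \right)} = \frac{201}{- 7 \left(b + O\right) \frac{1}{O}} = \frac{201}{- 7 \left(O + b\right) \frac{1}{O}} = \frac{201}{\left(- 7 O - 7 b\right) \frac{1}{O}} = \frac{201}{\frac{1}{O} \left(- 7 O - 7 b\right)} = 201 \frac{O}{- 7 O - 7 b} = \frac{201 O}{- 7 O - 7 b}$)
$\frac{1}{T{\left(151 - 103 \right)} + V{\left(186,-237 \right)}} = \frac{1}{\frac{151 - 103}{2} - - \frac{47637}{7 \left(-237\right) + 7 \cdot 186}} = \frac{1}{\frac{1}{2} \cdot 48 - - \frac{47637}{-1659 + 1302}} = \frac{1}{24 - - \frac{47637}{-357}} = \frac{1}{24 - \left(-47637\right) \left(- \frac{1}{357}\right)} = \frac{1}{24 - \frac{15879}{119}} = \frac{1}{- \frac{13023}{119}} = - \frac{119}{13023}$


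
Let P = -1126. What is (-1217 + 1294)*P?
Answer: -86702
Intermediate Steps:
(-1217 + 1294)*P = (-1217 + 1294)*(-1126) = 77*(-1126) = -86702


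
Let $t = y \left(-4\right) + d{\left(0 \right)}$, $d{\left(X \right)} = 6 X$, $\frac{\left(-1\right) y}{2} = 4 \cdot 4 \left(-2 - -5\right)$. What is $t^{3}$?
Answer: $56623104$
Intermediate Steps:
$y = -96$ ($y = - 2 \cdot 4 \cdot 4 \left(-2 - -5\right) = - 2 \cdot 16 \left(-2 + 5\right) = - 2 \cdot 16 \cdot 3 = \left(-2\right) 48 = -96$)
$t = 384$ ($t = \left(-96\right) \left(-4\right) + 6 \cdot 0 = 384 + 0 = 384$)
$t^{3} = 384^{3} = 56623104$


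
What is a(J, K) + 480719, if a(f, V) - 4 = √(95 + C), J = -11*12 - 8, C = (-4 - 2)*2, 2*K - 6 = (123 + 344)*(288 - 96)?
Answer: 480723 + √83 ≈ 4.8073e+5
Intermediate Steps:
K = 44835 (K = 3 + ((123 + 344)*(288 - 96))/2 = 3 + (467*192)/2 = 3 + (½)*89664 = 3 + 44832 = 44835)
C = -12 (C = -6*2 = -12)
J = -140 (J = -132 - 8 = -140)
a(f, V) = 4 + √83 (a(f, V) = 4 + √(95 - 12) = 4 + √83)
a(J, K) + 480719 = (4 + √83) + 480719 = 480723 + √83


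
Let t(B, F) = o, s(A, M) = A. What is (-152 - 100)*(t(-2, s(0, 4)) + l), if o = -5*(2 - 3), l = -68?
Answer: 15876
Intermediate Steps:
o = 5 (o = -5*(-1) = 5)
t(B, F) = 5
(-152 - 100)*(t(-2, s(0, 4)) + l) = (-152 - 100)*(5 - 68) = -252*(-63) = 15876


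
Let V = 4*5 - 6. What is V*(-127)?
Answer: -1778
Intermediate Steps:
V = 14 (V = 20 - 6 = 14)
V*(-127) = 14*(-127) = -1778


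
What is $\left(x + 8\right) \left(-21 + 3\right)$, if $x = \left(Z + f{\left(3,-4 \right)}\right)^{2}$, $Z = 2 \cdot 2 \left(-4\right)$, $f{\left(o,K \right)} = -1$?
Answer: $-5346$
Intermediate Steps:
$Z = -16$ ($Z = 4 \left(-4\right) = -16$)
$x = 289$ ($x = \left(-16 - 1\right)^{2} = \left(-17\right)^{2} = 289$)
$\left(x + 8\right) \left(-21 + 3\right) = \left(289 + 8\right) \left(-21 + 3\right) = 297 \left(-18\right) = -5346$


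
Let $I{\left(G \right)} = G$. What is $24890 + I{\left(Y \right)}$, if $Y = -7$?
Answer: $24883$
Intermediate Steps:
$24890 + I{\left(Y \right)} = 24890 - 7 = 24883$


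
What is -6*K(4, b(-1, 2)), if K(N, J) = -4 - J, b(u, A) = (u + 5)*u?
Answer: 0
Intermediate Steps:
b(u, A) = u*(5 + u) (b(u, A) = (5 + u)*u = u*(5 + u))
-6*K(4, b(-1, 2)) = -6*(-4 - (-1)*(5 - 1)) = -6*(-4 - (-1)*4) = -6*(-4 - 1*(-4)) = -6*(-4 + 4) = -6*0 = 0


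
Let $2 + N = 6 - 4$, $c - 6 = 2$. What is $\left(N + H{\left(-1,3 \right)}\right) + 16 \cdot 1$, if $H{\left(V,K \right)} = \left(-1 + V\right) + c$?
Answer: $22$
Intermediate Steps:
$c = 8$ ($c = 6 + 2 = 8$)
$N = 0$ ($N = -2 + \left(6 - 4\right) = -2 + 2 = 0$)
$H{\left(V,K \right)} = 7 + V$ ($H{\left(V,K \right)} = \left(-1 + V\right) + 8 = 7 + V$)
$\left(N + H{\left(-1,3 \right)}\right) + 16 \cdot 1 = \left(0 + \left(7 - 1\right)\right) + 16 \cdot 1 = \left(0 + 6\right) + 16 = 6 + 16 = 22$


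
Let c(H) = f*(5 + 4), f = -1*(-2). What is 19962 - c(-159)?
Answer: 19944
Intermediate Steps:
f = 2
c(H) = 18 (c(H) = 2*(5 + 4) = 2*9 = 18)
19962 - c(-159) = 19962 - 1*18 = 19962 - 18 = 19944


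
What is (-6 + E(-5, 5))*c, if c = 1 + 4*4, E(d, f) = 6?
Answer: 0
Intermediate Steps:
c = 17 (c = 1 + 16 = 17)
(-6 + E(-5, 5))*c = (-6 + 6)*17 = 0*17 = 0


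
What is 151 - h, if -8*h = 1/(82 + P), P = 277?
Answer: 433673/2872 ≈ 151.00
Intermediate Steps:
h = -1/2872 (h = -1/(8*(82 + 277)) = -1/8/359 = -1/8*1/359 = -1/2872 ≈ -0.00034819)
151 - h = 151 - 1*(-1/2872) = 151 + 1/2872 = 433673/2872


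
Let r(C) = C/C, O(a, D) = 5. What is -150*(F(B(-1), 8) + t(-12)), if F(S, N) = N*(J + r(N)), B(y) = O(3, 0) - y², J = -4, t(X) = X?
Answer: 5400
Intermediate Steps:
r(C) = 1
B(y) = 5 - y²
F(S, N) = -3*N (F(S, N) = N*(-4 + 1) = N*(-3) = -3*N)
-150*(F(B(-1), 8) + t(-12)) = -150*(-3*8 - 12) = -150*(-24 - 12) = -150*(-36) = 5400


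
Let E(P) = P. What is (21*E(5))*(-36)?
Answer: -3780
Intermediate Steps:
(21*E(5))*(-36) = (21*5)*(-36) = 105*(-36) = -3780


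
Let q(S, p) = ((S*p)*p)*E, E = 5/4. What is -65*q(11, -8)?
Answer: -57200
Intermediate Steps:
E = 5/4 (E = 5*(¼) = 5/4 ≈ 1.2500)
q(S, p) = 5*S*p²/4 (q(S, p) = ((S*p)*p)*(5/4) = (S*p²)*(5/4) = 5*S*p²/4)
-65*q(11, -8) = -325*11*(-8)²/4 = -325*11*64/4 = -65*880 = -57200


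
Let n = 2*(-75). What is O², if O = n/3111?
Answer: 2500/1075369 ≈ 0.0023248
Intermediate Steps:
n = -150
O = -50/1037 (O = -150/3111 = -150*1/3111 = -50/1037 ≈ -0.048216)
O² = (-50/1037)² = 2500/1075369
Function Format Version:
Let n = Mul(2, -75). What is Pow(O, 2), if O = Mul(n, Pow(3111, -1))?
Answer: Rational(2500, 1075369) ≈ 0.0023248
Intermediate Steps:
n = -150
O = Rational(-50, 1037) (O = Mul(-150, Pow(3111, -1)) = Mul(-150, Rational(1, 3111)) = Rational(-50, 1037) ≈ -0.048216)
Pow(O, 2) = Pow(Rational(-50, 1037), 2) = Rational(2500, 1075369)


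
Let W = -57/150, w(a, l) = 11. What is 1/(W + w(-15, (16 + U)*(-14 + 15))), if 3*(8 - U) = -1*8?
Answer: 50/531 ≈ 0.094162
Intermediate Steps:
U = 32/3 (U = 8 - (-1)*8/3 = 8 - 1/3*(-8) = 8 + 8/3 = 32/3 ≈ 10.667)
W = -19/50 (W = -57*1/150 = -19/50 ≈ -0.38000)
1/(W + w(-15, (16 + U)*(-14 + 15))) = 1/(-19/50 + 11) = 1/(531/50) = 50/531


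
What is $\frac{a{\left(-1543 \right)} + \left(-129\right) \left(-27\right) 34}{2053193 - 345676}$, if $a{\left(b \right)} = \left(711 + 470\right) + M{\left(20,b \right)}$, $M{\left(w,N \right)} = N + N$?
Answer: $\frac{116517}{1707517} \approx 0.068238$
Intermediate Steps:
$M{\left(w,N \right)} = 2 N$
$a{\left(b \right)} = 1181 + 2 b$ ($a{\left(b \right)} = \left(711 + 470\right) + 2 b = 1181 + 2 b$)
$\frac{a{\left(-1543 \right)} + \left(-129\right) \left(-27\right) 34}{2053193 - 345676} = \frac{\left(1181 + 2 \left(-1543\right)\right) + \left(-129\right) \left(-27\right) 34}{2053193 - 345676} = \frac{\left(1181 - 3086\right) + 3483 \cdot 34}{1707517} = \left(-1905 + 118422\right) \frac{1}{1707517} = 116517 \cdot \frac{1}{1707517} = \frac{116517}{1707517}$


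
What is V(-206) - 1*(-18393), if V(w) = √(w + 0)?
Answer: 18393 + I*√206 ≈ 18393.0 + 14.353*I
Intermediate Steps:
V(w) = √w
V(-206) - 1*(-18393) = √(-206) - 1*(-18393) = I*√206 + 18393 = 18393 + I*√206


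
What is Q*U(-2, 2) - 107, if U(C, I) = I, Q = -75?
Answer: -257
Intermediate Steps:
Q*U(-2, 2) - 107 = -75*2 - 107 = -150 - 107 = -257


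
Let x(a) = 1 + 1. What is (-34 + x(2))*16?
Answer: -512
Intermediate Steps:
x(a) = 2
(-34 + x(2))*16 = (-34 + 2)*16 = -32*16 = -512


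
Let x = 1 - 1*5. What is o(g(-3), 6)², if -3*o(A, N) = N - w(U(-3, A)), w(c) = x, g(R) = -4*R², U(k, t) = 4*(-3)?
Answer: 100/9 ≈ 11.111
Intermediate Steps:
U(k, t) = -12
x = -4 (x = 1 - 5 = -4)
w(c) = -4
o(A, N) = -4/3 - N/3 (o(A, N) = -(N - 1*(-4))/3 = -(N + 4)/3 = -(4 + N)/3 = -4/3 - N/3)
o(g(-3), 6)² = (-4/3 - ⅓*6)² = (-4/3 - 2)² = (-10/3)² = 100/9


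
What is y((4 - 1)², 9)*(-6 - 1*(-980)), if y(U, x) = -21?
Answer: -20454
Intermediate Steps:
y((4 - 1)², 9)*(-6 - 1*(-980)) = -21*(-6 - 1*(-980)) = -21*(-6 + 980) = -21*974 = -20454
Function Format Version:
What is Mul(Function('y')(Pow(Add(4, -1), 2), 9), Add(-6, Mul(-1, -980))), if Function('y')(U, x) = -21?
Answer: -20454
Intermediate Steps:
Mul(Function('y')(Pow(Add(4, -1), 2), 9), Add(-6, Mul(-1, -980))) = Mul(-21, Add(-6, Mul(-1, -980))) = Mul(-21, Add(-6, 980)) = Mul(-21, 974) = -20454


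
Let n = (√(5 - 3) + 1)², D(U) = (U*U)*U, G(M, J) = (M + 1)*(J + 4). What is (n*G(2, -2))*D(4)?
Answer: 1152 + 768*√2 ≈ 2238.1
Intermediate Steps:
G(M, J) = (1 + M)*(4 + J)
D(U) = U³ (D(U) = U²*U = U³)
n = (1 + √2)² (n = (√2 + 1)² = (1 + √2)² ≈ 5.8284)
(n*G(2, -2))*D(4) = ((1 + √2)²*(4 - 2 + 4*2 - 2*2))*4³ = ((1 + √2)²*(4 - 2 + 8 - 4))*64 = ((1 + √2)²*6)*64 = (6*(1 + √2)²)*64 = 384*(1 + √2)²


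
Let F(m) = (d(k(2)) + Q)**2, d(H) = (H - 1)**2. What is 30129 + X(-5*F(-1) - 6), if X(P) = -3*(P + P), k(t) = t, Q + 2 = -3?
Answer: 30645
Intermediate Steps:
Q = -5 (Q = -2 - 3 = -5)
d(H) = (-1 + H)**2
F(m) = 16 (F(m) = ((-1 + 2)**2 - 5)**2 = (1**2 - 5)**2 = (1 - 5)**2 = (-4)**2 = 16)
X(P) = -6*P
30129 + X(-5*F(-1) - 6) = 30129 - 6*(-5*16 - 6) = 30129 - 6*(-80 - 6) = 30129 - 6*(-86) = 30129 + 516 = 30645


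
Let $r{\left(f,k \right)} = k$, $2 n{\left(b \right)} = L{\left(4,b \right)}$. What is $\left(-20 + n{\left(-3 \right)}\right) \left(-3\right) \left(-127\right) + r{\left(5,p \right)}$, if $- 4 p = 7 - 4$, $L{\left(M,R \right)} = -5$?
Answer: $- \frac{34293}{4} \approx -8573.3$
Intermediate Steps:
$p = - \frac{3}{4}$ ($p = - \frac{7 - 4}{4} = \left(- \frac{1}{4}\right) 3 = - \frac{3}{4} \approx -0.75$)
$n{\left(b \right)} = - \frac{5}{2}$ ($n{\left(b \right)} = \frac{1}{2} \left(-5\right) = - \frac{5}{2}$)
$\left(-20 + n{\left(-3 \right)}\right) \left(-3\right) \left(-127\right) + r{\left(5,p \right)} = \left(-20 - \frac{5}{2}\right) \left(-3\right) \left(-127\right) - \frac{3}{4} = \left(- \frac{45}{2}\right) \left(-3\right) \left(-127\right) - \frac{3}{4} = \frac{135}{2} \left(-127\right) - \frac{3}{4} = - \frac{17145}{2} - \frac{3}{4} = - \frac{34293}{4}$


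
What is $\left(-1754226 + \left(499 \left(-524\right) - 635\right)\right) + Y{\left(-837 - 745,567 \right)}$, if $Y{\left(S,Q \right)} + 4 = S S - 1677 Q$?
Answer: $-464476$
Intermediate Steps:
$Y{\left(S,Q \right)} = -4 + S^{2} - 1677 Q$ ($Y{\left(S,Q \right)} = -4 - \left(1677 Q - S S\right) = -4 - \left(- S^{2} + 1677 Q\right) = -4 + S^{2} - 1677 Q$)
$\left(-1754226 + \left(499 \left(-524\right) - 635\right)\right) + Y{\left(-837 - 745,567 \right)} = \left(-1754226 + \left(499 \left(-524\right) - 635\right)\right) - \left(950863 - \left(-837 - 745\right)^{2}\right) = \left(-1754226 - 262111\right) - \left(950863 - 2502724\right) = \left(-1754226 - 262111\right) - -1551861 = -2016337 + 1551861 = -464476$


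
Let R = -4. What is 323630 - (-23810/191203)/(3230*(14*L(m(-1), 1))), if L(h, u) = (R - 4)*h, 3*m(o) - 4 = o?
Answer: 2238535676770259/6916959728 ≈ 3.2363e+5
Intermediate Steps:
m(o) = 4/3 + o/3
L(h, u) = -8*h (L(h, u) = (-4 - 4)*h = -8*h)
323630 - (-23810/191203)/(3230*(14*L(m(-1), 1))) = 323630 - (-23810/191203)/(3230*(14*(-8*(4/3 + (1/3)*(-1))))) = 323630 - (-23810*1/191203)/(3230*(14*(-8*(4/3 - 1/3)))) = 323630 - (-23810)/(191203*(3230*(14*(-8*1)))) = 323630 - (-23810)/(191203*(3230*(14*(-8)))) = 323630 - (-23810)/(191203*(3230*(-112))) = 323630 - (-23810)/(191203*(-361760)) = 323630 - (-23810)*(-1)/(191203*361760) = 323630 - 1*2381/6916959728 = 323630 - 2381/6916959728 = 2238535676770259/6916959728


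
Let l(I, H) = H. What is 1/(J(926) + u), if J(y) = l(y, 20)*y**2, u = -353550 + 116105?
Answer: 1/16912075 ≈ 5.9129e-8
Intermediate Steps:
u = -237445
J(y) = 20*y**2
1/(J(926) + u) = 1/(20*926**2 - 237445) = 1/(20*857476 - 237445) = 1/(17149520 - 237445) = 1/16912075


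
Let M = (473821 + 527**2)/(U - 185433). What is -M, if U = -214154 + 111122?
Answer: 150310/57693 ≈ 2.6053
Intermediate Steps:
U = -103032
M = -150310/57693 (M = (473821 + 527**2)/(-103032 - 185433) = (473821 + 277729)/(-288465) = 751550*(-1/288465) = -150310/57693 ≈ -2.6053)
-M = -1*(-150310/57693) = 150310/57693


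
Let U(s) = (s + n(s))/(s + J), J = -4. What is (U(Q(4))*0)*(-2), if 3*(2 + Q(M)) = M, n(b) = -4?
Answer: 0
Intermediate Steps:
Q(M) = -2 + M/3
U(s) = 1 (U(s) = (s - 4)/(s - 4) = (-4 + s)/(-4 + s) = 1)
(U(Q(4))*0)*(-2) = (1*0)*(-2) = 0*(-2) = 0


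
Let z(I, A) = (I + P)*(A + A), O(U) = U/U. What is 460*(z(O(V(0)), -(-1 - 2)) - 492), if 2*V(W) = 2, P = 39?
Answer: -115920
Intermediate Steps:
V(W) = 1 (V(W) = (½)*2 = 1)
O(U) = 1
z(I, A) = 2*A*(39 + I) (z(I, A) = (I + 39)*(A + A) = (39 + I)*(2*A) = 2*A*(39 + I))
460*(z(O(V(0)), -(-1 - 2)) - 492) = 460*(2*(-(-1 - 2))*(39 + 1) - 492) = 460*(2*(-1*(-3))*40 - 492) = 460*(2*3*40 - 492) = 460*(240 - 492) = 460*(-252) = -115920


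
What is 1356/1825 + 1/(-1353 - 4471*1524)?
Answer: 12035550431/16198291200 ≈ 0.74301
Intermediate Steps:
1356/1825 + 1/(-1353 - 4471*1524) = 1356*(1/1825) + (1/1524)/(-5824) = 1356/1825 - 1/5824*1/1524 = 1356/1825 - 1/8875776 = 12035550431/16198291200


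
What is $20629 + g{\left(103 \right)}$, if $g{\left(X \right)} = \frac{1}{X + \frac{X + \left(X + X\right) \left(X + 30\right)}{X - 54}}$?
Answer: $\frac{671432741}{32548} \approx 20629.0$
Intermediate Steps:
$g{\left(X \right)} = \frac{1}{X + \frac{X + 2 X \left(30 + X\right)}{-54 + X}}$
$20629 + g{\left(103 \right)} = 20629 + \frac{-54 + 103}{103 \left(7 + 3 \cdot 103\right)} = 20629 + \frac{1}{103} \frac{1}{7 + 309} \cdot 49 = 20629 + \frac{1}{103} \cdot \frac{1}{316} \cdot 49 = 20629 + \frac{49}{32548} = \frac{671432741}{32548}$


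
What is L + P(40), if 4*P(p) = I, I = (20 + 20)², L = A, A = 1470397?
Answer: 1470797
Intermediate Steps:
L = 1470397
I = 1600 (I = 40² = 1600)
P(p) = 400 (P(p) = (¼)*1600 = 400)
L + P(40) = 1470397 + 400 = 1470797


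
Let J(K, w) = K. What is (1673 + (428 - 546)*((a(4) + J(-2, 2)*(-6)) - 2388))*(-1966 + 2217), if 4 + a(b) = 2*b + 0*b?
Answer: 70673819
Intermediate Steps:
a(b) = -4 + 2*b (a(b) = -4 + (2*b + 0*b) = -4 + (2*b + 0) = -4 + 2*b)
(1673 + (428 - 546)*((a(4) + J(-2, 2)*(-6)) - 2388))*(-1966 + 2217) = (1673 + (428 - 546)*(((-4 + 2*4) - 2*(-6)) - 2388))*(-1966 + 2217) = (1673 - 118*(((-4 + 8) + 12) - 2388))*251 = (1673 - 118*((4 + 12) - 2388))*251 = (1673 - 118*(16 - 2388))*251 = (1673 - 118*(-2372))*251 = (1673 + 279896)*251 = 281569*251 = 70673819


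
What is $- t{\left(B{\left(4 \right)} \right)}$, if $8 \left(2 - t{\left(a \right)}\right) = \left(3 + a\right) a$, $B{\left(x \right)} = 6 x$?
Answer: $79$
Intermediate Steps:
$t{\left(a \right)} = 2 - \frac{a \left(3 + a\right)}{8}$ ($t{\left(a \right)} = 2 - \frac{\left(3 + a\right) a}{8} = 2 - \frac{a \left(3 + a\right)}{8}$)
$- t{\left(B{\left(4 \right)} \right)} = - (2 - \frac{3 \cdot 6 \cdot 4}{8} - \frac{\left(6 \cdot 4\right)^{2}}{8}) = - (2 - 9 - \frac{24^{2}}{8}) = - (2 - 9 - 72) = \left(-1\right) \left(-79\right) = 79$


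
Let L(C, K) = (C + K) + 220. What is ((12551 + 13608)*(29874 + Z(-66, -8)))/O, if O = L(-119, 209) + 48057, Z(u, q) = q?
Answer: 781264694/48367 ≈ 16153.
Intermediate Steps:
L(C, K) = 220 + C + K
O = 48367 (O = (220 - 119 + 209) + 48057 = 310 + 48057 = 48367)
((12551 + 13608)*(29874 + Z(-66, -8)))/O = ((12551 + 13608)*(29874 - 8))/48367 = (26159*29866)*(1/48367) = 781264694*(1/48367) = 781264694/48367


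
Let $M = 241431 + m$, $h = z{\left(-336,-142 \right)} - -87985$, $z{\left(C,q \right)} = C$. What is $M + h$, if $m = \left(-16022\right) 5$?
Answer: $248970$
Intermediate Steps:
$m = -80110$
$h = 87649$ ($h = -336 - -87985 = -336 + 87985 = 87649$)
$M = 161321$ ($M = 241431 - 80110 = 161321$)
$M + h = 161321 + 87649 = 248970$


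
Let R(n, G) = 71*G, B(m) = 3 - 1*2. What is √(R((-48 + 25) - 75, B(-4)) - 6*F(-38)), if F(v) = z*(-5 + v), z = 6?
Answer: √1619 ≈ 40.237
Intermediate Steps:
F(v) = -30 + 6*v (F(v) = 6*(-5 + v) = -30 + 6*v)
B(m) = 1 (B(m) = 3 - 2 = 1)
√(R((-48 + 25) - 75, B(-4)) - 6*F(-38)) = √(71*1 - 6*(-30 + 6*(-38))) = √(71 - 6*(-30 - 228)) = √(71 - 6*(-258)) = √(71 + 1548) = √1619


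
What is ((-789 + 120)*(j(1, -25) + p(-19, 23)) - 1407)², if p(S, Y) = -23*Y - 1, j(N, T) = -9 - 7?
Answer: 132399193689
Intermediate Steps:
j(N, T) = -16
p(S, Y) = -1 - 23*Y
((-789 + 120)*(j(1, -25) + p(-19, 23)) - 1407)² = ((-789 + 120)*(-16 + (-1 - 23*23)) - 1407)² = (-669*(-16 + (-1 - 529)) - 1407)² = (-669*(-16 - 530) - 1407)² = (-669*(-546) - 1407)² = (365274 - 1407)² = 363867² = 132399193689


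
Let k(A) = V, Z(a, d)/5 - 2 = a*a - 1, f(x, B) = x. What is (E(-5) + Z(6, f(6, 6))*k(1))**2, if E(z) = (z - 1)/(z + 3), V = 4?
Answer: 552049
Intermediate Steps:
Z(a, d) = 5 + 5*a**2 (Z(a, d) = 10 + 5*(a*a - 1) = 10 + 5*(a**2 - 1) = 10 + 5*(-1 + a**2) = 10 + (-5 + 5*a**2) = 5 + 5*a**2)
E(z) = (-1 + z)/(3 + z)
k(A) = 4
(E(-5) + Z(6, f(6, 6))*k(1))**2 = ((-1 - 5)/(3 - 5) + (5 + 5*6**2)*4)**2 = (-6/(-2) + (5 + 5*36)*4)**2 = (-1/2*(-6) + (5 + 180)*4)**2 = (3 + 185*4)**2 = (3 + 740)**2 = 743**2 = 552049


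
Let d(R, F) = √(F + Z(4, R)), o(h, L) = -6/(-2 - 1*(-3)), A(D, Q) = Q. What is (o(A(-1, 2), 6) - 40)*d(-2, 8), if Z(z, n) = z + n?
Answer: -46*√10 ≈ -145.46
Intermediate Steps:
Z(z, n) = n + z
o(h, L) = -6 (o(h, L) = -6/(-2 + 3) = -6/1 = -6*1 = -6)
d(R, F) = √(4 + F + R) (d(R, F) = √(F + (R + 4)) = √(F + (4 + R)) = √(4 + F + R))
(o(A(-1, 2), 6) - 40)*d(-2, 8) = (-6 - 40)*√(4 + 8 - 2) = -46*√10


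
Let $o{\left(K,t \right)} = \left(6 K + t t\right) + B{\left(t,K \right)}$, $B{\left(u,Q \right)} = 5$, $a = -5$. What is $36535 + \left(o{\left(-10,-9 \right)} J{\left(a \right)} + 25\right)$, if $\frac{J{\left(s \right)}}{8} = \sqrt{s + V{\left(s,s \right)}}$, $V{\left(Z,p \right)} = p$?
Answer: $36560 + 208 i \sqrt{10} \approx 36560.0 + 657.75 i$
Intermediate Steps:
$J{\left(s \right)} = 8 \sqrt{2} \sqrt{s}$ ($J{\left(s \right)} = 8 \sqrt{s + s} = 8 \sqrt{2 s} = 8 \sqrt{2} \sqrt{s}$)
$o{\left(K,t \right)} = 5 + t^{2} + 6 K$ ($o{\left(K,t \right)} = \left(6 K + t t\right) + 5 = \left(6 K + t^{2}\right) + 5 = \left(t^{2} + 6 K\right) + 5 = 5 + t^{2} + 6 K$)
$36535 + \left(o{\left(-10,-9 \right)} J{\left(a \right)} + 25\right) = 36535 + \left(\left(5 + \left(-9\right)^{2} + 6 \left(-10\right)\right) 8 \sqrt{2} \sqrt{-5} + 25\right) = 36535 + \left(\left(5 + 81 - 60\right) 8 \sqrt{2} i \sqrt{5} + 25\right) = 36535 + \left(26 \cdot 8 i \sqrt{10} + 25\right) = 36535 + \left(208 i \sqrt{10} + 25\right) = 36535 + \left(25 + 208 i \sqrt{10}\right) = 36560 + 208 i \sqrt{10}$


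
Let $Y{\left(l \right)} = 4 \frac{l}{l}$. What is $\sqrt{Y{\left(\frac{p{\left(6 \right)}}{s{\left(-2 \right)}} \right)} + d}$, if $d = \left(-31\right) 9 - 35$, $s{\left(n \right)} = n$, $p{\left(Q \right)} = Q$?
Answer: $i \sqrt{310} \approx 17.607 i$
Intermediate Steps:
$d = -314$ ($d = -279 - 35 = -314$)
$Y{\left(l \right)} = 4$ ($Y{\left(l \right)} = 4 \cdot 1 = 4$)
$\sqrt{Y{\left(\frac{p{\left(6 \right)}}{s{\left(-2 \right)}} \right)} + d} = \sqrt{4 - 314} = \sqrt{-310} = i \sqrt{310}$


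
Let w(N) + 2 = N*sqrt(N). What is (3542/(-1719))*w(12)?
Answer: 7084/1719 - 28336*sqrt(3)/573 ≈ -81.532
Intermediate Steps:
w(N) = -2 + N**(3/2) (w(N) = -2 + N*sqrt(N) = -2 + N**(3/2))
(3542/(-1719))*w(12) = (3542/(-1719))*(-2 + 12**(3/2)) = (3542*(-1/1719))*(-2 + 24*sqrt(3)) = -3542*(-2 + 24*sqrt(3))/1719 = 7084/1719 - 28336*sqrt(3)/573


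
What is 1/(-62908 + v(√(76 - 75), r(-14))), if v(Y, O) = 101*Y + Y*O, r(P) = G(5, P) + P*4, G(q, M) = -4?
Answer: -1/62867 ≈ -1.5907e-5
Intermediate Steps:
r(P) = -4 + 4*P (r(P) = -4 + P*4 = -4 + 4*P)
v(Y, O) = 101*Y + O*Y
1/(-62908 + v(√(76 - 75), r(-14))) = 1/(-62908 + √(76 - 75)*(101 + (-4 + 4*(-14)))) = 1/(-62908 + √1*(101 + (-4 - 56))) = 1/(-62908 + 1*(101 - 60)) = 1/(-62908 + 1*41) = 1/(-62908 + 41) = 1/(-62867) = -1/62867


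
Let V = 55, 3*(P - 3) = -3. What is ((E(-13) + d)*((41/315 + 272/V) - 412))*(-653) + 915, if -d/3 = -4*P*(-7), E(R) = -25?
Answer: -177696837322/3465 ≈ -5.1283e+7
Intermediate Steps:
P = 2 (P = 3 + (⅓)*(-3) = 3 - 1 = 2)
d = -168 (d = -3*(-4*2)*(-7) = -(-24)*(-7) = -3*56 = -168)
((E(-13) + d)*((41/315 + 272/V) - 412))*(-653) + 915 = ((-25 - 168)*((41/315 + 272/55) - 412))*(-653) + 915 = -193*((41*(1/315) + 272*(1/55)) - 412)*(-653) + 915 = -193*((41/315 + 272/55) - 412)*(-653) + 915 = -193*(17587/3465 - 412)*(-653) + 915 = -193*(-1409993/3465)*(-653) + 915 = (272128649/3465)*(-653) + 915 = -177700007797/3465 + 915 = -177696837322/3465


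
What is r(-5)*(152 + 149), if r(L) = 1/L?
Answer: -301/5 ≈ -60.200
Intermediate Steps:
r(-5)*(152 + 149) = (152 + 149)/(-5) = -1/5*301 = -301/5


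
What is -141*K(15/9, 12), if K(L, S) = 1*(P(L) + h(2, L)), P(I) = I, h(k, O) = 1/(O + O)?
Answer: -2773/10 ≈ -277.30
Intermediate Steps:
h(k, O) = 1/(2*O)
K(L, S) = L + 1/(2*L) (K(L, S) = 1*(L + 1/(2*L)) = L + 1/(2*L))
-141*K(15/9, 12) = -141*(15/9 + 1/(2*((15/9)))) = -141*(15*(1/9) + 1/(2*((15*(1/9))))) = -141*(5/3 + 1/(2*(5/3))) = -141*(5/3 + (1/2)*(3/5)) = -141*(5/3 + 3/10) = -141*59/30 = -2773/10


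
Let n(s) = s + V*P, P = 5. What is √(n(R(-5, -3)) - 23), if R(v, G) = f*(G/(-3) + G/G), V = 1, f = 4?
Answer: I*√10 ≈ 3.1623*I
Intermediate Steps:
R(v, G) = 4 - 4*G/3 (R(v, G) = 4*(G/(-3) + G/G) = 4*(G*(-⅓) + 1) = 4*(-G/3 + 1) = 4*(1 - G/3) = 4 - 4*G/3)
n(s) = 5 + s (n(s) = s + 1*5 = s + 5 = 5 + s)
√(n(R(-5, -3)) - 23) = √((5 + (4 - 4/3*(-3))) - 23) = √((5 + (4 + 4)) - 23) = √((5 + 8) - 23) = √(13 - 23) = √(-10) = I*√10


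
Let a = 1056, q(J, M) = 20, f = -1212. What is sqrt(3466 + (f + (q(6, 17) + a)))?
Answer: 3*sqrt(370) ≈ 57.706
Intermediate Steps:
sqrt(3466 + (f + (q(6, 17) + a))) = sqrt(3466 + (-1212 + (20 + 1056))) = sqrt(3466 + (-1212 + 1076)) = sqrt(3466 - 136) = sqrt(3330) = 3*sqrt(370)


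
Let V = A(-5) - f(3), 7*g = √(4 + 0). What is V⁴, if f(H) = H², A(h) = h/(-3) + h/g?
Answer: 492884401/1296 ≈ 3.8031e+5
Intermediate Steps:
g = 2/7 (g = √(4 + 0)/7 = √4/7 = (⅐)*2 = 2/7 ≈ 0.28571)
A(h) = 19*h/6 (A(h) = h/(-3) + h/(2/7) = h*(-⅓) + h*(7/2) = -h/3 + 7*h/2 = 19*h/6)
V = -149/6 (V = (19/6)*(-5) - 1*3² = -95/6 - 1*9 = -95/6 - 9 = -149/6 ≈ -24.833)
V⁴ = (-149/6)⁴ = 492884401/1296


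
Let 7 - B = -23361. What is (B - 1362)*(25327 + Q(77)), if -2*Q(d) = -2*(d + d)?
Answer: 560734886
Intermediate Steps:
B = 23368 (B = 7 - 1*(-23361) = 7 + 23361 = 23368)
Q(d) = 2*d (Q(d) = -(-1)*(d + d) = -(-1)*2*d = -(-2)*d = 2*d)
(B - 1362)*(25327 + Q(77)) = (23368 - 1362)*(25327 + 2*77) = 22006*(25327 + 154) = 22006*25481 = 560734886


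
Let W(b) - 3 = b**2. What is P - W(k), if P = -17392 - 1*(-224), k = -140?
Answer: -36771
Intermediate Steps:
P = -17168 (P = -17392 + 224 = -17168)
W(b) = 3 + b**2
P - W(k) = -17168 - (3 + (-140)**2) = -17168 - (3 + 19600) = -17168 - 1*19603 = -17168 - 19603 = -36771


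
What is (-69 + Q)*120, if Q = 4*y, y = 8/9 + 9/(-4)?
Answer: -26800/3 ≈ -8933.3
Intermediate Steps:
y = -49/36 (y = 8*(⅑) + 9*(-¼) = 8/9 - 9/4 = -49/36 ≈ -1.3611)
Q = -49/9 (Q = 4*(-49/36) = -49/9 ≈ -5.4444)
(-69 + Q)*120 = (-69 - 49/9)*120 = -670/9*120 = -26800/3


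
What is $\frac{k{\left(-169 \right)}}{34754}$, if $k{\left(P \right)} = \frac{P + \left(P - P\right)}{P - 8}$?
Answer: $\frac{169}{6151458} \approx 2.7473 \cdot 10^{-5}$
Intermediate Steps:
$k{\left(P \right)} = \frac{P}{-8 + P}$ ($k{\left(P \right)} = \frac{P + 0}{-8 + P} = \frac{P}{-8 + P}$)
$\frac{k{\left(-169 \right)}}{34754} = \frac{\left(-169\right) \frac{1}{-8 - 169}}{34754} = - \frac{169}{-177} \cdot \frac{1}{34754} = \left(-169\right) \left(- \frac{1}{177}\right) \frac{1}{34754} = \frac{169}{177} \cdot \frac{1}{34754} = \frac{169}{6151458}$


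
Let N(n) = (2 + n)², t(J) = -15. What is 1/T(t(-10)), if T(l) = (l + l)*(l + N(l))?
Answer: -1/4620 ≈ -0.00021645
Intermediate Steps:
T(l) = 2*l*(l + (2 + l)²) (T(l) = (l + l)*(l + (2 + l)²) = (2*l)*(l + (2 + l)²) = 2*l*(l + (2 + l)²))
1/T(t(-10)) = 1/(2*(-15)*(-15 + (2 - 15)²)) = 1/(2*(-15)*(-15 + (-13)²)) = 1/(2*(-15)*(-15 + 169)) = 1/(2*(-15)*154) = 1/(-4620) = -1/4620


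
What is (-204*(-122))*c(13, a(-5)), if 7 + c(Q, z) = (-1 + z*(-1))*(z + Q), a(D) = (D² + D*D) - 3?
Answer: -71851656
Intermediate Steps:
a(D) = -3 + 2*D² (a(D) = (D² + D²) - 3 = 2*D² - 3 = -3 + 2*D²)
c(Q, z) = -7 + (-1 - z)*(Q + z) (c(Q, z) = -7 + (-1 + z*(-1))*(z + Q) = -7 + (-1 - z)*(Q + z))
(-204*(-122))*c(13, a(-5)) = (-204*(-122))*(-7 - 1*13 - (-3 + 2*(-5)²) - (-3 + 2*(-5)²)² - 1*13*(-3 + 2*(-5)²)) = 24888*(-7 - 13 - (-3 + 2*25) - (-3 + 2*25)² - 1*13*(-3 + 2*25)) = 24888*(-7 - 13 - (-3 + 50) - (-3 + 50)² - 1*13*(-3 + 50)) = 24888*(-7 - 13 - 1*47 - 1*47² - 1*13*47) = 24888*(-7 - 13 - 47 - 1*2209 - 611) = 24888*(-7 - 13 - 47 - 2209 - 611) = 24888*(-2887) = -71851656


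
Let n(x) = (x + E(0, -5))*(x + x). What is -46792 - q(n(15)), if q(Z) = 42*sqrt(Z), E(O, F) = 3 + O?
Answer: -46792 - 252*sqrt(15) ≈ -47768.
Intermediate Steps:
n(x) = 2*x*(3 + x) (n(x) = (x + (3 + 0))*(x + x) = (x + 3)*(2*x) = (3 + x)*(2*x) = 2*x*(3 + x))
-46792 - q(n(15)) = -46792 - 42*sqrt(2*15*(3 + 15)) = -46792 - 42*sqrt(2*15*18) = -46792 - 42*sqrt(540) = -46792 - 42*6*sqrt(15) = -46792 - 252*sqrt(15)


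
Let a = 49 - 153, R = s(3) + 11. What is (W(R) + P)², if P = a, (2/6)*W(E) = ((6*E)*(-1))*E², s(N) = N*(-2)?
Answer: 5541316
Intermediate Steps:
s(N) = -2*N
R = 5 (R = -2*3 + 11 = -6 + 11 = 5)
W(E) = -18*E³ (W(E) = 3*(((6*E)*(-1))*E²) = 3*((-6*E)*E²) = 3*(-6*E³) = -18*E³)
a = -104
P = -104
(W(R) + P)² = (-18*5³ - 104)² = (-18*125 - 104)² = (-2250 - 104)² = (-2354)² = 5541316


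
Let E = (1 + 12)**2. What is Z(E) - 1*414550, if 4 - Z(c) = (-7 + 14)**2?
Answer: -414595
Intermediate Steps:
E = 169 (E = 13**2 = 169)
Z(c) = -45 (Z(c) = 4 - (-7 + 14)**2 = 4 - 1*7**2 = 4 - 1*49 = 4 - 49 = -45)
Z(E) - 1*414550 = -45 - 1*414550 = -45 - 414550 = -414595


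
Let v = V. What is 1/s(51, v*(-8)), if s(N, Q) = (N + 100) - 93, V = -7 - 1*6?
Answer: 1/58 ≈ 0.017241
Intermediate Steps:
V = -13 (V = -7 - 6 = -13)
v = -13
s(N, Q) = 7 + N (s(N, Q) = (100 + N) - 93 = 7 + N)
1/s(51, v*(-8)) = 1/(7 + 51) = 1/58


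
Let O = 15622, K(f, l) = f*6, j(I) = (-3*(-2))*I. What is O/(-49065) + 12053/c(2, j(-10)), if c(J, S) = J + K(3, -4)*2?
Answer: 590786809/1864470 ≈ 316.87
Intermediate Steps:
j(I) = 6*I
K(f, l) = 6*f
c(J, S) = 36 + J (c(J, S) = J + (6*3)*2 = J + 18*2 = J + 36 = 36 + J)
O/(-49065) + 12053/c(2, j(-10)) = 15622/(-49065) + 12053/(36 + 2) = 15622*(-1/49065) + 12053/38 = -15622/49065 + 12053*(1/38) = -15622/49065 + 12053/38 = 590786809/1864470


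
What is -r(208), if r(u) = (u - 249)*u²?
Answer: 1773824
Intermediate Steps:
r(u) = u²*(-249 + u) (r(u) = (-249 + u)*u² = u²*(-249 + u))
-r(208) = -208²*(-249 + 208) = -43264*(-41) = -1*(-1773824) = 1773824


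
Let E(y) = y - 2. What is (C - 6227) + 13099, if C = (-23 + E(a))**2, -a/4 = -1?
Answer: 7313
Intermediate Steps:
a = 4 (a = -4*(-1) = 4)
E(y) = -2 + y
C = 441 (C = (-23 + (-2 + 4))**2 = (-23 + 2)**2 = (-21)**2 = 441)
(C - 6227) + 13099 = (441 - 6227) + 13099 = -5786 + 13099 = 7313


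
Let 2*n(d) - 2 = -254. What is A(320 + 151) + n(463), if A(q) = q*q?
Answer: 221715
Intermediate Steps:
n(d) = -126 (n(d) = 1 + (½)*(-254) = 1 - 127 = -126)
A(q) = q²
A(320 + 151) + n(463) = (320 + 151)² - 126 = 471² - 126 = 221841 - 126 = 221715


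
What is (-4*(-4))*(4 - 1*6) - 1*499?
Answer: -531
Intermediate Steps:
(-4*(-4))*(4 - 1*6) - 1*499 = 16*(4 - 6) - 499 = 16*(-2) - 499 = -32 - 499 = -531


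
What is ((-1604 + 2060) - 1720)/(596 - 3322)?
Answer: 632/1363 ≈ 0.46368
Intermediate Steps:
((-1604 + 2060) - 1720)/(596 - 3322) = (456 - 1720)/(-2726) = -1264*(-1/2726) = 632/1363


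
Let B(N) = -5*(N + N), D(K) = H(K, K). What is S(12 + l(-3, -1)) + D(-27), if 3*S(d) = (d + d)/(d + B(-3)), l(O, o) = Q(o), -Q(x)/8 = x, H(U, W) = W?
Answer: -401/15 ≈ -26.733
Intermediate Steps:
Q(x) = -8*x
D(K) = K
l(O, o) = -8*o
B(N) = -10*N
S(d) = 2*d/(3*(30 + d)) (S(d) = ((d + d)/(d - 10*(-3)))/3 = ((2*d)/(d + 30))/3 = ((2*d)/(30 + d))/3 = (2*d/(30 + d))/3 = 2*d/(3*(30 + d)))
S(12 + l(-3, -1)) + D(-27) = 2*(12 - 8*(-1))/(3*(30 + (12 - 8*(-1)))) - 27 = 2*(12 + 8)/(3*(30 + (12 + 8))) - 27 = (2/3)*20/(30 + 20) - 27 = (2/3)*20/50 - 27 = (2/3)*20*(1/50) - 27 = 4/15 - 27 = -401/15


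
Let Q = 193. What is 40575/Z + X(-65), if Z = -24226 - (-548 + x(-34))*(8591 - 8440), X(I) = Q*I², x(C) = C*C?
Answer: 31538994625/38678 ≈ 8.1543e+5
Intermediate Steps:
x(C) = C²
X(I) = 193*I²
Z = -116034 (Z = -24226 - (-548 + (-34)²)*(8591 - 8440) = -24226 - (-548 + 1156)*151 = -24226 - 608*151 = -24226 - 1*91808 = -24226 - 91808 = -116034)
40575/Z + X(-65) = 40575/(-116034) + 193*(-65)² = 40575*(-1/116034) + 193*4225 = -13525/38678 + 815425 = 31538994625/38678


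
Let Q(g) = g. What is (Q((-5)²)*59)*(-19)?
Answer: -28025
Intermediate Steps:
(Q((-5)²)*59)*(-19) = ((-5)²*59)*(-19) = (25*59)*(-19) = 1475*(-19) = -28025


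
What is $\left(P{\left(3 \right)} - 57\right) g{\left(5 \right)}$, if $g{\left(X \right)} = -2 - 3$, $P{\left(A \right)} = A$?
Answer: $270$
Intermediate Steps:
$g{\left(X \right)} = -5$
$\left(P{\left(3 \right)} - 57\right) g{\left(5 \right)} = \left(3 - 57\right) \left(-5\right) = \left(-54\right) \left(-5\right) = 270$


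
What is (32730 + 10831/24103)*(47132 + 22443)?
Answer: 54887858111075/24103 ≈ 2.2772e+9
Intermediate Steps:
(32730 + 10831/24103)*(47132 + 22443) = (32730 + 10831*(1/24103))*69575 = (32730 + 10831/24103)*69575 = (788902021/24103)*69575 = 54887858111075/24103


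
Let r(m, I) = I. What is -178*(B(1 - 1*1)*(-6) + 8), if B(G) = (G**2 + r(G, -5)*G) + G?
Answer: -1424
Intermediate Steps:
B(G) = G**2 - 4*G (B(G) = (G**2 - 5*G) + G = G**2 - 4*G)
-178*(B(1 - 1*1)*(-6) + 8) = -178*(((1 - 1*1)*(-4 + (1 - 1*1)))*(-6) + 8) = -178*(((1 - 1)*(-4 + (1 - 1)))*(-6) + 8) = -178*((0*(-4 + 0))*(-6) + 8) = -178*((0*(-4))*(-6) + 8) = -178*(0*(-6) + 8) = -178*(0 + 8) = -178*8 = -1424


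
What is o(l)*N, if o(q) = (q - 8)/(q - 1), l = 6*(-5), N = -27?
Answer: -1026/31 ≈ -33.097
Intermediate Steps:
l = -30
o(q) = (-8 + q)/(-1 + q)
o(l)*N = ((-8 - 30)/(-1 - 30))*(-27) = (-38/(-31))*(-27) = -1/31*(-38)*(-27) = (38/31)*(-27) = -1026/31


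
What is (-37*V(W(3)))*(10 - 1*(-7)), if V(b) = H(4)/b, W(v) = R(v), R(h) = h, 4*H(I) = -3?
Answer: 629/4 ≈ 157.25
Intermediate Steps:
H(I) = -¾ (H(I) = (¼)*(-3) = -¾)
W(v) = v
V(b) = -3/(4*b)
(-37*V(W(3)))*(10 - 1*(-7)) = (-(-111)/(4*3))*(10 - 1*(-7)) = (-(-111)/(4*3))*(10 + 7) = -37*(-¼)*17 = (37/4)*17 = 629/4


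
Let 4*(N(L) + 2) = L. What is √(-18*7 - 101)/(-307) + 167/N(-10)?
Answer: -334/9 - I*√227/307 ≈ -37.111 - 0.049077*I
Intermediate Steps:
N(L) = -2 + L/4
√(-18*7 - 101)/(-307) + 167/N(-10) = √(-18*7 - 101)/(-307) + 167/(-2 + (¼)*(-10)) = √(-126 - 101)*(-1/307) + 167/(-2 - 5/2) = √(-227)*(-1/307) + 167/(-9/2) = (I*√227)*(-1/307) + 167*(-2/9) = -I*√227/307 - 334/9 = -334/9 - I*√227/307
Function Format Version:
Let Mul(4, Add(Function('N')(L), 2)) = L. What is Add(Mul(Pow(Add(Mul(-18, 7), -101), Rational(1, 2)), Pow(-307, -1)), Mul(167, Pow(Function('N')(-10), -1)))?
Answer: Add(Rational(-334, 9), Mul(Rational(-1, 307), I, Pow(227, Rational(1, 2)))) ≈ Add(-37.111, Mul(-0.049077, I))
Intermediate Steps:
Function('N')(L) = Add(-2, Mul(Rational(1, 4), L))
Add(Mul(Pow(Add(Mul(-18, 7), -101), Rational(1, 2)), Pow(-307, -1)), Mul(167, Pow(Function('N')(-10), -1))) = Add(Mul(Pow(Add(Mul(-18, 7), -101), Rational(1, 2)), Pow(-307, -1)), Mul(167, Pow(Add(-2, Mul(Rational(1, 4), -10)), -1))) = Add(Mul(Pow(Add(-126, -101), Rational(1, 2)), Rational(-1, 307)), Mul(167, Pow(Add(-2, Rational(-5, 2)), -1))) = Add(Mul(Pow(-227, Rational(1, 2)), Rational(-1, 307)), Mul(167, Pow(Rational(-9, 2), -1))) = Add(Mul(Mul(I, Pow(227, Rational(1, 2))), Rational(-1, 307)), Mul(167, Rational(-2, 9))) = Add(Mul(Rational(-1, 307), I, Pow(227, Rational(1, 2))), Rational(-334, 9)) = Add(Rational(-334, 9), Mul(Rational(-1, 307), I, Pow(227, Rational(1, 2))))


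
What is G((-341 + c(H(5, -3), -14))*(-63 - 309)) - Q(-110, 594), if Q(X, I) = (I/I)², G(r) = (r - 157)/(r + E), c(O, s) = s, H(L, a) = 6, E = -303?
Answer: 146/131757 ≈ 0.0011081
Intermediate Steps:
G(r) = (-157 + r)/(-303 + r) (G(r) = (r - 157)/(r - 303) = (-157 + r)/(-303 + r))
Q(X, I) = 1 (Q(X, I) = 1² = 1)
G((-341 + c(H(5, -3), -14))*(-63 - 309)) - Q(-110, 594) = (-157 + (-341 - 14)*(-63 - 309))/(-303 + (-341 - 14)*(-63 - 309)) - 1*1 = (-157 - 355*(-372))/(-303 - 355*(-372)) - 1 = (-157 + 132060)/(-303 + 132060) - 1 = 131903/131757 - 1 = 146/131757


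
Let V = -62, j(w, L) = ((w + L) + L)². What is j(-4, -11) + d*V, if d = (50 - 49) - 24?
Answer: 2102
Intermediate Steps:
j(w, L) = (w + 2*L)² (j(w, L) = ((L + w) + L)² = (w + 2*L)²)
d = -23 (d = 1 - 24 = -23)
j(-4, -11) + d*V = (-4 + 2*(-11))² - 23*(-62) = (-4 - 22)² + 1426 = (-26)² + 1426 = 676 + 1426 = 2102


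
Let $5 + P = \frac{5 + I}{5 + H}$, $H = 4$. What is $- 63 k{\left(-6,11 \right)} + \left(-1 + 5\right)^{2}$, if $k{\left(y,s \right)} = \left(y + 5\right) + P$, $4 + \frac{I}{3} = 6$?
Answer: $317$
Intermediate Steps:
$I = 6$ ($I = -12 + 3 \cdot 6 = -12 + 18 = 6$)
$P = - \frac{34}{9}$ ($P = -5 + \frac{5 + 6}{5 + 4} = -5 + \frac{11}{9} = - \frac{34}{9} \approx -3.7778$)
$k{\left(y,s \right)} = \frac{11}{9} + y$ ($k{\left(y,s \right)} = \left(y + 5\right) - \frac{34}{9} = \left(5 + y\right) - \frac{34}{9} = \frac{11}{9} + y$)
$- 63 k{\left(-6,11 \right)} + \left(-1 + 5\right)^{2} = - 63 \left(\frac{11}{9} - 6\right) + \left(-1 + 5\right)^{2} = \left(-63\right) \left(- \frac{43}{9}\right) + 4^{2} = 301 + 16 = 317$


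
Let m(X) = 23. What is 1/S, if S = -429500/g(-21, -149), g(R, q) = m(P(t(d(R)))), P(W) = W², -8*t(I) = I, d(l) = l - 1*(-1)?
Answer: -23/429500 ≈ -5.3551e-5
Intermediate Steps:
d(l) = 1 + l (d(l) = l + 1 = 1 + l)
t(I) = -I/8
g(R, q) = 23
S = -429500/23 ≈ -18674.
1/S = 1/(-429500/23) = -23/429500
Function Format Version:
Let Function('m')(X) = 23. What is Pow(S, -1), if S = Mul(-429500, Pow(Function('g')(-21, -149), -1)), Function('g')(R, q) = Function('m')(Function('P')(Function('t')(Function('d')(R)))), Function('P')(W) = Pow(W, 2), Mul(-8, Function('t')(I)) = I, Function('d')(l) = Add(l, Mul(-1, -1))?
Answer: Rational(-23, 429500) ≈ -5.3551e-5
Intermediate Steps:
Function('d')(l) = Add(1, l) (Function('d')(l) = Add(l, 1) = Add(1, l))
Function('t')(I) = Mul(Rational(-1, 8), I)
Function('g')(R, q) = 23
S = Rational(-429500, 23) (S = Mul(-429500, Pow(23, -1)) = Mul(-429500, Rational(1, 23)) = Rational(-429500, 23) ≈ -18674.)
Pow(S, -1) = Pow(Rational(-429500, 23), -1) = Rational(-23, 429500)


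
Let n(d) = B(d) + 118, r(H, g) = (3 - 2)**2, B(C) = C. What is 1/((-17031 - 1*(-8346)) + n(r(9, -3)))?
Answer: -1/8566 ≈ -0.00011674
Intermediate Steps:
r(H, g) = 1 (r(H, g) = 1**2 = 1)
n(d) = 118 + d (n(d) = d + 118 = 118 + d)
1/((-17031 - 1*(-8346)) + n(r(9, -3))) = 1/((-17031 - 1*(-8346)) + (118 + 1)) = 1/((-17031 + 8346) + 119) = 1/(-8685 + 119) = 1/(-8566) = -1/8566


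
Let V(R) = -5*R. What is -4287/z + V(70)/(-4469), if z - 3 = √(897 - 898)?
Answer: -57472309/44690 + 4287*I/10 ≈ -1286.0 + 428.7*I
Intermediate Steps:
z = 3 + I (z = 3 + √(897 - 898) = 3 + √(-1) = 3 + I ≈ 3.0 + 1.0*I)
-4287/z + V(70)/(-4469) = -4287*(3 - I)/10 - 5*70/(-4469) = -4287*(3 - I)/10 - 350*(-1/4469) = -4287*(3 - I)/10 + 350/4469 = 350/4469 - 4287*(3 - I)/10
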